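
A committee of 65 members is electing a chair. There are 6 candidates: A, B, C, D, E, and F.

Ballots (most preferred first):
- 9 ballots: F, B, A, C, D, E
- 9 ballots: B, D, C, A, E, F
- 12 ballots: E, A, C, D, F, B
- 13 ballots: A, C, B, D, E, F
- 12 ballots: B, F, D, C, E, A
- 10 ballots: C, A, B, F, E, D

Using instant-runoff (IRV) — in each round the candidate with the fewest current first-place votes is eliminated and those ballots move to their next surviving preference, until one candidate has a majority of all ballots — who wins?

Round 1: A 13, B 21, C 10, D 0, E 12, F 9. D eliminated.
Round 2: A 13, B 21, C 10, E 12, F 9. F eliminated.
Round 3: A 13, B 30, C 10, E 12. C eliminated.
Round 4: A 23, B 30, E 12. E eliminated.
Round 5: A 35, B 30. A has a majority (≥33).

A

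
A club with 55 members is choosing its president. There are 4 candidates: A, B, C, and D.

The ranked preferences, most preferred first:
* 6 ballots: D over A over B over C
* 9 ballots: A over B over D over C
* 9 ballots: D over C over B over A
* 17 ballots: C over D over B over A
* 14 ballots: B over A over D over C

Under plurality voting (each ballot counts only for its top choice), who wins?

First-place votes: A 9, B 14, C 17, D 15.

C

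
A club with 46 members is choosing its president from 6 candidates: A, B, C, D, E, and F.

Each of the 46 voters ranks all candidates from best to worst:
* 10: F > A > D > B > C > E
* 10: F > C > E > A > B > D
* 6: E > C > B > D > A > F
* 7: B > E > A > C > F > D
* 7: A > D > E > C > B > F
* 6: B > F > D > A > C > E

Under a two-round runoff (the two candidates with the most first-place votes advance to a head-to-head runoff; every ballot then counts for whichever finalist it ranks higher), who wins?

B

Round 1 first-place votes: A 7, B 13, C 0, D 0, E 6, F 20. F and B advance.
Runoff: F is ranked above B on 20 ballots, B above F on 26.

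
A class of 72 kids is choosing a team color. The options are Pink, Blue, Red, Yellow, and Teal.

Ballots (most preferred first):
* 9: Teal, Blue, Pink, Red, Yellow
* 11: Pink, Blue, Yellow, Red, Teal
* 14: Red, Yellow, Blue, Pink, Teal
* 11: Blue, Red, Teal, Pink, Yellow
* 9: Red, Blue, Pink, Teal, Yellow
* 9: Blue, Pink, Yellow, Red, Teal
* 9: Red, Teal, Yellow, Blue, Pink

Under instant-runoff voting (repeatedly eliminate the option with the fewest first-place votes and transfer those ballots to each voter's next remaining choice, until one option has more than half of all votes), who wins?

Round 1: Pink 11, Blue 20, Red 32, Yellow 0, Teal 9. Yellow eliminated.
Round 2: Pink 11, Blue 20, Red 32, Teal 9. Teal eliminated.
Round 3: Pink 11, Blue 29, Red 32. Pink eliminated.
Round 4: Blue 40, Red 32. Blue has a majority (≥37).

Blue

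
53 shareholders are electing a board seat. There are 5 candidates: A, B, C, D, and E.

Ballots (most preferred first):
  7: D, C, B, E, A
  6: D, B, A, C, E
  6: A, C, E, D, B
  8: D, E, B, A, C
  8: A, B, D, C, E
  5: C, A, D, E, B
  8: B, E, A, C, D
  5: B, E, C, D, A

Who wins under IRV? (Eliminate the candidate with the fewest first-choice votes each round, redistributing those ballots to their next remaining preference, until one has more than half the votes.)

Round 1: A 14, B 13, C 5, D 21, E 0. E eliminated.
Round 2: A 14, B 13, C 5, D 21. C eliminated.
Round 3: A 19, B 13, D 21. B eliminated.
Round 4: A 27, D 26. A has a majority (≥27).

A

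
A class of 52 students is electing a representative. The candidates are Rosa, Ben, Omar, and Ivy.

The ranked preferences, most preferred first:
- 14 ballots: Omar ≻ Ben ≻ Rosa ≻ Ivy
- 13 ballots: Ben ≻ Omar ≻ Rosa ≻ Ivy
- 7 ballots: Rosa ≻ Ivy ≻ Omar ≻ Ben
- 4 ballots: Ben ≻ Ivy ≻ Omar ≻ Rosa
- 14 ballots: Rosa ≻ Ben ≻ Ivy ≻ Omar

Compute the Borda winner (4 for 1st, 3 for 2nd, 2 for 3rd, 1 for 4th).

Rosa: 14×2 + 13×2 + 7×4 + 4×1 + 14×4 = 142
Ben: 14×3 + 13×4 + 7×1 + 4×4 + 14×3 = 159
Omar: 14×4 + 13×3 + 7×2 + 4×2 + 14×1 = 131
Ivy: 14×1 + 13×1 + 7×3 + 4×3 + 14×2 = 88

Ben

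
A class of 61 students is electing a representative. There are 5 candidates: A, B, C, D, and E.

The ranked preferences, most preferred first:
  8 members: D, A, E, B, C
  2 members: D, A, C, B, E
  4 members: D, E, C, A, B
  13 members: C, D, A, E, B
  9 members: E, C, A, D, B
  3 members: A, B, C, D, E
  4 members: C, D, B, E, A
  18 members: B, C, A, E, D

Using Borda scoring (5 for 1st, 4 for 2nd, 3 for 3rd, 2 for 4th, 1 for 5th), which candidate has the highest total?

A: 8×4 + 2×4 + 4×2 + 13×3 + 9×3 + 3×5 + 4×1 + 18×3 = 187
B: 8×2 + 2×2 + 4×1 + 13×1 + 9×1 + 3×4 + 4×3 + 18×5 = 160
C: 8×1 + 2×3 + 4×3 + 13×5 + 9×4 + 3×3 + 4×5 + 18×4 = 228
D: 8×5 + 2×5 + 4×5 + 13×4 + 9×2 + 3×2 + 4×4 + 18×1 = 180
E: 8×3 + 2×1 + 4×4 + 13×2 + 9×5 + 3×1 + 4×2 + 18×2 = 160

C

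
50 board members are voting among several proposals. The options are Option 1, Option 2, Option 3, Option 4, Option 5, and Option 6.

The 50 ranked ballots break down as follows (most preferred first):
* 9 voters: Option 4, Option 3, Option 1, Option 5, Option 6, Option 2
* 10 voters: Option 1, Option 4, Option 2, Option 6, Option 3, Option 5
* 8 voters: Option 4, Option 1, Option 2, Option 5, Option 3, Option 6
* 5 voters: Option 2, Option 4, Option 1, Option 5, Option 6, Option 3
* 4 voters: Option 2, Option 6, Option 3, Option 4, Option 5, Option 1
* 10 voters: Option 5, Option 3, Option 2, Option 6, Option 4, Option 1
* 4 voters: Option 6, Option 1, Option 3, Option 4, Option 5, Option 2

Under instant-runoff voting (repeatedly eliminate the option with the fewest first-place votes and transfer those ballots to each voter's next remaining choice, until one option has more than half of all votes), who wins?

Option 4

Round 1: Option 1 10, Option 2 9, Option 3 0, Option 4 17, Option 5 10, Option 6 4. Option 3 eliminated.
Round 2: Option 1 10, Option 2 9, Option 4 17, Option 5 10, Option 6 4. Option 6 eliminated.
Round 3: Option 1 14, Option 2 9, Option 4 17, Option 5 10. Option 2 eliminated.
Round 4: Option 1 14, Option 4 26, Option 5 10. Option 4 has a majority (≥26).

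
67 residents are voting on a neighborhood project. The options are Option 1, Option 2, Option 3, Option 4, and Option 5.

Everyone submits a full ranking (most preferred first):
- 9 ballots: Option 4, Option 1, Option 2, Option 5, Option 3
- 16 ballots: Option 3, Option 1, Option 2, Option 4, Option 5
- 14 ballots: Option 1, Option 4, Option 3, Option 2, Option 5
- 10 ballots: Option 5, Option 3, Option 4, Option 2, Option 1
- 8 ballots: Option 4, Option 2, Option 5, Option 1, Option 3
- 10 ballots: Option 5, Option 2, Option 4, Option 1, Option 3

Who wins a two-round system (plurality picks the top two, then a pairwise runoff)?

Round 1 first-place votes: Option 1 14, Option 2 0, Option 3 16, Option 4 17, Option 5 20. Option 5 and Option 4 advance.
Runoff: Option 5 is ranked above Option 4 on 20 ballots, Option 4 above Option 5 on 47.

Option 4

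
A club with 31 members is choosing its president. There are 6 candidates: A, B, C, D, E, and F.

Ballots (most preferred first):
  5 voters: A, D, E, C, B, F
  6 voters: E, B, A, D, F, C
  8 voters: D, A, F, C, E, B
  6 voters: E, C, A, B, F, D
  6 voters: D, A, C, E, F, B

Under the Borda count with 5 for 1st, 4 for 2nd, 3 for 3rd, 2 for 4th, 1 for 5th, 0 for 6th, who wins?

A

A: 5×5 + 6×3 + 8×4 + 6×3 + 6×4 = 117
B: 5×1 + 6×4 + 8×0 + 6×2 + 6×0 = 41
C: 5×2 + 6×0 + 8×2 + 6×4 + 6×3 = 68
D: 5×4 + 6×2 + 8×5 + 6×0 + 6×5 = 102
E: 5×3 + 6×5 + 8×1 + 6×5 + 6×2 = 95
F: 5×0 + 6×1 + 8×3 + 6×1 + 6×1 = 42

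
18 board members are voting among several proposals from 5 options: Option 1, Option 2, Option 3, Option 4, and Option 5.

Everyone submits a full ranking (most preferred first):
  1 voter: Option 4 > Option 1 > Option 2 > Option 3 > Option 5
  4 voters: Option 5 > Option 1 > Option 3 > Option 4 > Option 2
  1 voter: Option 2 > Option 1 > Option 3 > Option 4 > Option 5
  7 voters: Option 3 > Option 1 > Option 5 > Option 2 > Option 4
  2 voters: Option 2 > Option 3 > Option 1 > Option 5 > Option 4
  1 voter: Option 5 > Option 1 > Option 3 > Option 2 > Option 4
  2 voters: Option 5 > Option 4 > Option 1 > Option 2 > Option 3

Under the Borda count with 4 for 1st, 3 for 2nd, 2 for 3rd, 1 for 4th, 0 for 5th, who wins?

Option 1

Option 1: 1×3 + 4×3 + 1×3 + 7×3 + 2×2 + 1×3 + 2×2 = 50
Option 2: 1×2 + 4×0 + 1×4 + 7×1 + 2×4 + 1×1 + 2×1 = 24
Option 3: 1×1 + 4×2 + 1×2 + 7×4 + 2×3 + 1×2 + 2×0 = 47
Option 4: 1×4 + 4×1 + 1×1 + 7×0 + 2×0 + 1×0 + 2×3 = 15
Option 5: 1×0 + 4×4 + 1×0 + 7×2 + 2×1 + 1×4 + 2×4 = 44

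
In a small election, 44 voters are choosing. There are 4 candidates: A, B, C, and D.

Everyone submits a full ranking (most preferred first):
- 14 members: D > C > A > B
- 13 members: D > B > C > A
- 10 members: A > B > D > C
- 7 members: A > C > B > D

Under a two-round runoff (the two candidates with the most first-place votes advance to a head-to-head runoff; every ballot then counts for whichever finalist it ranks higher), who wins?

Round 1 first-place votes: A 17, B 0, C 0, D 27. D and A advance.
Runoff: D is ranked above A on 27 ballots, A above D on 17.

D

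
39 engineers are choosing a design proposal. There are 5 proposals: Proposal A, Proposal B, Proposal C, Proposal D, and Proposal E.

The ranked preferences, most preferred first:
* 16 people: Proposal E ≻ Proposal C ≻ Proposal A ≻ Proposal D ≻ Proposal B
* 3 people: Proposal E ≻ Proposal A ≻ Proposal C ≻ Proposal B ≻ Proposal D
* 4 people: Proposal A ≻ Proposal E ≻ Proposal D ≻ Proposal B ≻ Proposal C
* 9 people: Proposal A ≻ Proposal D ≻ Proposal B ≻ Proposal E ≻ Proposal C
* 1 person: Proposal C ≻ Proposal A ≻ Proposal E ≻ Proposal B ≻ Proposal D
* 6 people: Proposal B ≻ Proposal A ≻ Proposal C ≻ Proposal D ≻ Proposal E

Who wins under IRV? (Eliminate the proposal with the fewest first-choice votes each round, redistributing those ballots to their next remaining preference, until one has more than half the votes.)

Round 1: Proposal A 13, Proposal B 6, Proposal C 1, Proposal D 0, Proposal E 19. Proposal D eliminated.
Round 2: Proposal A 13, Proposal B 6, Proposal C 1, Proposal E 19. Proposal C eliminated.
Round 3: Proposal A 14, Proposal B 6, Proposal E 19. Proposal B eliminated.
Round 4: Proposal A 20, Proposal E 19. Proposal A has a majority (≥20).

Proposal A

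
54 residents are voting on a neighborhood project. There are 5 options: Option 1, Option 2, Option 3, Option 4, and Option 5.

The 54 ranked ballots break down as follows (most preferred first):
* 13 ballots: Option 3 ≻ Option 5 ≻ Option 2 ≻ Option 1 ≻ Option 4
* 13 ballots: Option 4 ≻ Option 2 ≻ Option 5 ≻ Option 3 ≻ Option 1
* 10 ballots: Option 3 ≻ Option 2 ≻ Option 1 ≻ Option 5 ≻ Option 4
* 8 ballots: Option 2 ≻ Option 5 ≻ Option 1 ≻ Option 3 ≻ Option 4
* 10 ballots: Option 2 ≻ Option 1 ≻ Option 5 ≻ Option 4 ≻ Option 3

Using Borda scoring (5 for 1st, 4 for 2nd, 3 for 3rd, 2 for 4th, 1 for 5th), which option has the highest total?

Option 2

Option 1: 13×2 + 13×1 + 10×3 + 8×3 + 10×4 = 133
Option 2: 13×3 + 13×4 + 10×4 + 8×5 + 10×5 = 221
Option 3: 13×5 + 13×2 + 10×5 + 8×2 + 10×1 = 167
Option 4: 13×1 + 13×5 + 10×1 + 8×1 + 10×2 = 116
Option 5: 13×4 + 13×3 + 10×2 + 8×4 + 10×3 = 173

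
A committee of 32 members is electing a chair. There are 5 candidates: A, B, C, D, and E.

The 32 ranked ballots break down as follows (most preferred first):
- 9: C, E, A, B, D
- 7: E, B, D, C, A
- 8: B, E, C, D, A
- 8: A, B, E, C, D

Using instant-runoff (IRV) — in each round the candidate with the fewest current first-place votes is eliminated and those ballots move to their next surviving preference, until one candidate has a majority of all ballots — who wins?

B

Round 1: A 8, B 8, C 9, D 0, E 7. D eliminated.
Round 2: A 8, B 8, C 9, E 7. E eliminated.
Round 3: A 8, B 15, C 9. A eliminated.
Round 4: B 23, C 9. B has a majority (≥17).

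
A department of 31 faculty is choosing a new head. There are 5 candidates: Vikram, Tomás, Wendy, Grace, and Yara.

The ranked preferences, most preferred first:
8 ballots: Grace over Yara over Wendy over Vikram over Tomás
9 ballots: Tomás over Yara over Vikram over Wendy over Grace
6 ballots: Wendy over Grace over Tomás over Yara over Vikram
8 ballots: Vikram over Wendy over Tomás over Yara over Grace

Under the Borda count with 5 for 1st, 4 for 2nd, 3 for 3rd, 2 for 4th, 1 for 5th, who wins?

Wendy

Vikram: 8×2 + 9×3 + 6×1 + 8×5 = 89
Tomás: 8×1 + 9×5 + 6×3 + 8×3 = 95
Wendy: 8×3 + 9×2 + 6×5 + 8×4 = 104
Grace: 8×5 + 9×1 + 6×4 + 8×1 = 81
Yara: 8×4 + 9×4 + 6×2 + 8×2 = 96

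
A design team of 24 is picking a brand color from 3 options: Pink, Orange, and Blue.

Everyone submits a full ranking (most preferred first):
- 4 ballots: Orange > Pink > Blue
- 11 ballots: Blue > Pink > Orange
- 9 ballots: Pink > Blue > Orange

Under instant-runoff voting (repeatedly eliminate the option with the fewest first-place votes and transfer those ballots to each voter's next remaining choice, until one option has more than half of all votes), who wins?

Pink

Round 1: Pink 9, Orange 4, Blue 11. Orange eliminated.
Round 2: Pink 13, Blue 11. Pink has a majority (≥13).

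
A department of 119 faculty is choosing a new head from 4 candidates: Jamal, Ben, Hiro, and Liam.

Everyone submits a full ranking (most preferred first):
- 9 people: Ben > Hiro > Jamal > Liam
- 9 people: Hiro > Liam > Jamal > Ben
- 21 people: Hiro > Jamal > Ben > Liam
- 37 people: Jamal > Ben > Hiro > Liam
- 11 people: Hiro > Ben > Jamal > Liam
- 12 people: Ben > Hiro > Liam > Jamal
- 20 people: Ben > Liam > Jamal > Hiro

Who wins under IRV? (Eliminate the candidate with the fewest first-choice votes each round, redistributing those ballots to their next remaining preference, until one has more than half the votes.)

Round 1: Jamal 37, Ben 41, Hiro 41, Liam 0. Liam eliminated.
Round 2: Jamal 37, Ben 41, Hiro 41. Jamal eliminated.
Round 3: Ben 78, Hiro 41. Ben has a majority (≥60).

Ben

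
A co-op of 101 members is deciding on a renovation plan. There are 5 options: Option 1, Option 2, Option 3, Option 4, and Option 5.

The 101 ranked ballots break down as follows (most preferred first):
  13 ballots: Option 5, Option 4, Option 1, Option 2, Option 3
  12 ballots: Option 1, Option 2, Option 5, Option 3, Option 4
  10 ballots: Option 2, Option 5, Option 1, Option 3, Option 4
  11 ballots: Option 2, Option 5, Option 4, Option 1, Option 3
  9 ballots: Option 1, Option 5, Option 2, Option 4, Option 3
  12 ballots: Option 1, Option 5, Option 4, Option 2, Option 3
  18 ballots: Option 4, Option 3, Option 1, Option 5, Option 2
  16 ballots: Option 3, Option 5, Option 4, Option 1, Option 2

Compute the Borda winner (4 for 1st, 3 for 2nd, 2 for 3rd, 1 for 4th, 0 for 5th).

Option 5

Option 1: 13×2 + 12×4 + 10×2 + 11×1 + 9×4 + 12×4 + 18×2 + 16×1 = 241
Option 2: 13×1 + 12×3 + 10×4 + 11×4 + 9×2 + 12×1 + 18×0 + 16×0 = 163
Option 3: 13×0 + 12×1 + 10×1 + 11×0 + 9×0 + 12×0 + 18×3 + 16×4 = 140
Option 4: 13×3 + 12×0 + 10×0 + 11×2 + 9×1 + 12×2 + 18×4 + 16×2 = 198
Option 5: 13×4 + 12×2 + 10×3 + 11×3 + 9×3 + 12×3 + 18×1 + 16×3 = 268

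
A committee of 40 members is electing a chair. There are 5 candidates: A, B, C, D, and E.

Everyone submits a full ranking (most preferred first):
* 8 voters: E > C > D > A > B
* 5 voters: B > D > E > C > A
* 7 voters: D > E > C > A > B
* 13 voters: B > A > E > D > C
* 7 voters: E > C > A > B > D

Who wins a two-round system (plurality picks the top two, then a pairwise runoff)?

E

Round 1 first-place votes: A 0, B 18, C 0, D 7, E 15. B and E advance.
Runoff: B is ranked above E on 18 ballots, E above B on 22.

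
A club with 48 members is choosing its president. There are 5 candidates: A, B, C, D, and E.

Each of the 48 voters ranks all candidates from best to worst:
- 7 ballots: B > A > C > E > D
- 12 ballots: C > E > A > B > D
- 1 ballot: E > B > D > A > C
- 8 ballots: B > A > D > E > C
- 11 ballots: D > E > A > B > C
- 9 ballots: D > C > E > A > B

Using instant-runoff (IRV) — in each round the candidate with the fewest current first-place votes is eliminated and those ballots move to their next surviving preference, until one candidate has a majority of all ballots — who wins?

Round 1: A 0, B 15, C 12, D 20, E 1. A eliminated.
Round 2: B 15, C 12, D 20, E 1. E eliminated.
Round 3: B 16, C 12, D 20. C eliminated.
Round 4: B 28, D 20. B has a majority (≥25).

B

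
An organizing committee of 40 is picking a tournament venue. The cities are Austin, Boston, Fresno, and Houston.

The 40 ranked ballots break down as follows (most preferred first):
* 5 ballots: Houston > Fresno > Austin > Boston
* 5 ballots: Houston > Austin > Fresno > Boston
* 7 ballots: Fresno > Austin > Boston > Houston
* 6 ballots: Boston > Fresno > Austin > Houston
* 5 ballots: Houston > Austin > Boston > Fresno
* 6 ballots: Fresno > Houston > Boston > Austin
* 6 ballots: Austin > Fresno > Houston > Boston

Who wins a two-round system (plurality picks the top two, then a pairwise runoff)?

Round 1 first-place votes: Austin 6, Boston 6, Fresno 13, Houston 15. Houston and Fresno advance.
Runoff: Houston is ranked above Fresno on 15 ballots, Fresno above Houston on 25.

Fresno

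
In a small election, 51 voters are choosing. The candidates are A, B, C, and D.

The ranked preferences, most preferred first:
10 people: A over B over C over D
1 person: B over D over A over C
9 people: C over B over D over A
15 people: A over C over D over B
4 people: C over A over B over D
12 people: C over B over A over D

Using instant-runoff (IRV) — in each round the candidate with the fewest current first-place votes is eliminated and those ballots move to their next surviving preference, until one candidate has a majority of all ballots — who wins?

Round 1: A 25, B 1, C 25, D 0. D eliminated.
Round 2: A 25, B 1, C 25. B eliminated.
Round 3: A 26, C 25. A has a majority (≥26).

A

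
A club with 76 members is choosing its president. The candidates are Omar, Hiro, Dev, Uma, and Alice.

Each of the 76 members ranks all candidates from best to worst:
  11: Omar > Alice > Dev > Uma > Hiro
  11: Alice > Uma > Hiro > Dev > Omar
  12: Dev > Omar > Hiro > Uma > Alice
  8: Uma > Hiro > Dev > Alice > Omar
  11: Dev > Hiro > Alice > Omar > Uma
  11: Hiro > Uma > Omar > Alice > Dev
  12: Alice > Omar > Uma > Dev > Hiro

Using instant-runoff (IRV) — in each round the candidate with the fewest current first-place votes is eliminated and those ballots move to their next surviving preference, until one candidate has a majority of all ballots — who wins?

Alice

Round 1: Omar 11, Hiro 11, Dev 23, Uma 8, Alice 23. Uma eliminated.
Round 2: Omar 11, Hiro 19, Dev 23, Alice 23. Omar eliminated.
Round 3: Hiro 19, Dev 23, Alice 34. Hiro eliminated.
Round 4: Dev 31, Alice 45. Alice has a majority (≥39).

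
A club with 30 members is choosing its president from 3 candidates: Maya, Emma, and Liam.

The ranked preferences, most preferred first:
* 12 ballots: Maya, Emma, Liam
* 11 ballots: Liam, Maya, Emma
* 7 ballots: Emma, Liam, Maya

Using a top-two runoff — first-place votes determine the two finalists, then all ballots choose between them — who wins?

Liam

Round 1 first-place votes: Maya 12, Emma 7, Liam 11. Maya and Liam advance.
Runoff: Maya is ranked above Liam on 12 ballots, Liam above Maya on 18.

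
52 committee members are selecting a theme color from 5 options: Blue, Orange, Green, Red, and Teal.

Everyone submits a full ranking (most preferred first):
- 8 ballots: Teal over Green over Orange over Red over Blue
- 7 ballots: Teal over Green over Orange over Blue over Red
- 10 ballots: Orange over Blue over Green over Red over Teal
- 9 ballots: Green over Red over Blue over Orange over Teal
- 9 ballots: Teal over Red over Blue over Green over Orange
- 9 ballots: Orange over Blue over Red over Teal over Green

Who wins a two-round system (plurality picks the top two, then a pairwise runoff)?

Orange

Round 1 first-place votes: Blue 0, Orange 19, Green 9, Red 0, Teal 24. Teal and Orange advance.
Runoff: Teal is ranked above Orange on 24 ballots, Orange above Teal on 28.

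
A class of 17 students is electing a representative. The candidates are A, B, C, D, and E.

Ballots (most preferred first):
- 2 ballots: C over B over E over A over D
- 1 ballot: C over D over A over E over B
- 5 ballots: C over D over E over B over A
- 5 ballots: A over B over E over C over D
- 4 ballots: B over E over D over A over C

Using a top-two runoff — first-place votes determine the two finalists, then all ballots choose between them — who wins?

A

Round 1 first-place votes: A 5, B 4, C 8, D 0, E 0. C and A advance.
Runoff: C is ranked above A on 8 ballots, A above C on 9.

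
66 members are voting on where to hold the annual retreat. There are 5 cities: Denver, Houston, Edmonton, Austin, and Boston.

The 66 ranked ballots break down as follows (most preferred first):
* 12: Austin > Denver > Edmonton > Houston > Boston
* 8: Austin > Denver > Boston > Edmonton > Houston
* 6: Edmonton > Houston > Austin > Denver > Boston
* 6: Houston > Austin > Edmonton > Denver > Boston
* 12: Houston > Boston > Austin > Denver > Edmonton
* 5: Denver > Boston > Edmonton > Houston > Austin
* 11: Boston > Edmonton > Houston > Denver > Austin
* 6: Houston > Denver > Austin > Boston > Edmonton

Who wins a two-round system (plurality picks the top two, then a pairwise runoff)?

Houston

Round 1 first-place votes: Denver 5, Houston 24, Edmonton 6, Austin 20, Boston 11. Houston and Austin advance.
Runoff: Houston is ranked above Austin on 46 ballots, Austin above Houston on 20.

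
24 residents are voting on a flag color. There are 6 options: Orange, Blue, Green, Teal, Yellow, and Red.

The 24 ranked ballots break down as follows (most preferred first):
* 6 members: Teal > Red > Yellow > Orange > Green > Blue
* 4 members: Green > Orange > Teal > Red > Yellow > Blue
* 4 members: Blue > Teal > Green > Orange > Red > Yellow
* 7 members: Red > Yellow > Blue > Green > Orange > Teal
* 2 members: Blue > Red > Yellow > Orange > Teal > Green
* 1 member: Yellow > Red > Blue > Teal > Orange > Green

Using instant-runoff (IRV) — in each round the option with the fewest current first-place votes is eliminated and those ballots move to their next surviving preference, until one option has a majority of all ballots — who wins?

Round 1: Orange 0, Blue 6, Green 4, Teal 6, Yellow 1, Red 7. Orange eliminated.
Round 2: Blue 6, Green 4, Teal 6, Yellow 1, Red 7. Yellow eliminated.
Round 3: Blue 6, Green 4, Teal 6, Red 8. Green eliminated.
Round 4: Blue 6, Teal 10, Red 8. Blue eliminated.
Round 5: Teal 14, Red 10. Teal has a majority (≥13).

Teal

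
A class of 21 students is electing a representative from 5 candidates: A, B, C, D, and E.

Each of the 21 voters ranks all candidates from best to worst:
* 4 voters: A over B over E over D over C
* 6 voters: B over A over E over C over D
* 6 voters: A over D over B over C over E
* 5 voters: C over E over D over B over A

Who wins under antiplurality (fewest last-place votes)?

B

Last-place votes: A 5, B 0, C 4, D 6, E 6.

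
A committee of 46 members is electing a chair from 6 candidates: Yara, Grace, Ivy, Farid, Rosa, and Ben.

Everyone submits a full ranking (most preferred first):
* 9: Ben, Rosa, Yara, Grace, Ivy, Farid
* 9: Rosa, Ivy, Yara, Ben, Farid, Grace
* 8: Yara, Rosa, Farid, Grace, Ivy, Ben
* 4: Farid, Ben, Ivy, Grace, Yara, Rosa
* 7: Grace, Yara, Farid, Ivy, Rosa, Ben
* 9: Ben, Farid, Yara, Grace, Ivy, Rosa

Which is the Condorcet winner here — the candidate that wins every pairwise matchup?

Yara vs Grace: 35–11
Yara vs Ivy: 33–13
Yara vs Farid: 33–13
Yara vs Rosa: 28–18
Yara vs Ben: 24–22
Yara beats every other candidate.

Yara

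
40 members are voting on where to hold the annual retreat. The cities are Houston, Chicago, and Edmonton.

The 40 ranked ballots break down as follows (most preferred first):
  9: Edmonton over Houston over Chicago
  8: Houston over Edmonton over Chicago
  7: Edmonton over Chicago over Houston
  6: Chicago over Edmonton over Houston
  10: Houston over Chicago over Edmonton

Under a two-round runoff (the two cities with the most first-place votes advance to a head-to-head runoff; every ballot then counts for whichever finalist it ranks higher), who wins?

Edmonton

Round 1 first-place votes: Houston 18, Chicago 6, Edmonton 16. Houston and Edmonton advance.
Runoff: Houston is ranked above Edmonton on 18 ballots, Edmonton above Houston on 22.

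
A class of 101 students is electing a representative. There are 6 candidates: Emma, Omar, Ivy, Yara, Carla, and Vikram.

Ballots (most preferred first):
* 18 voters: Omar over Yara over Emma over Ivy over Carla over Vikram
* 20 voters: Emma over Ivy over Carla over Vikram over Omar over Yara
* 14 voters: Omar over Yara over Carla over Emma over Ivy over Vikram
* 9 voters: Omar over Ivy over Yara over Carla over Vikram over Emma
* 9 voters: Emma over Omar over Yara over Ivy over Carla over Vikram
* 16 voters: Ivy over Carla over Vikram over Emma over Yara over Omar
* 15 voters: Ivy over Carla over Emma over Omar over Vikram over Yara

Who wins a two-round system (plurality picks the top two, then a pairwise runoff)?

Ivy

Round 1 first-place votes: Emma 29, Omar 41, Ivy 31, Yara 0, Carla 0, Vikram 0. Omar and Ivy advance.
Runoff: Omar is ranked above Ivy on 50 ballots, Ivy above Omar on 51.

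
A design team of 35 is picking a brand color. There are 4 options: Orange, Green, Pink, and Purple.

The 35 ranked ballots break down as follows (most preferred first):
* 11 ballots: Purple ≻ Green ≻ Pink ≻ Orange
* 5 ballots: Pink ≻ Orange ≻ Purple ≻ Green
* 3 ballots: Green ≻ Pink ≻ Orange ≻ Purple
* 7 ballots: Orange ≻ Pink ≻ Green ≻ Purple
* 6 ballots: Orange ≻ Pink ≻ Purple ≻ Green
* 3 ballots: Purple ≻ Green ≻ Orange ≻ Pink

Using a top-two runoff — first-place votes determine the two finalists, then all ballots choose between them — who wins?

Orange

Round 1 first-place votes: Orange 13, Green 3, Pink 5, Purple 14. Purple and Orange advance.
Runoff: Purple is ranked above Orange on 14 ballots, Orange above Purple on 21.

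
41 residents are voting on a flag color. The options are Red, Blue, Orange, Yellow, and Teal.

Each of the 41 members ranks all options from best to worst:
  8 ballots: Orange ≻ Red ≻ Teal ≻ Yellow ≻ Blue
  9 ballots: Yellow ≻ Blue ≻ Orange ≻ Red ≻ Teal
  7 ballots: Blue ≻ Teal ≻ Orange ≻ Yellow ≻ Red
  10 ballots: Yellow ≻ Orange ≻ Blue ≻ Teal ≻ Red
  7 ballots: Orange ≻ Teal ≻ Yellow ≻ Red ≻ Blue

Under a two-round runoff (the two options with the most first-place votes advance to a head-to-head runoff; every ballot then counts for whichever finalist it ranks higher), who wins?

Orange

Round 1 first-place votes: Red 0, Blue 7, Orange 15, Yellow 19, Teal 0. Yellow and Orange advance.
Runoff: Yellow is ranked above Orange on 19 ballots, Orange above Yellow on 22.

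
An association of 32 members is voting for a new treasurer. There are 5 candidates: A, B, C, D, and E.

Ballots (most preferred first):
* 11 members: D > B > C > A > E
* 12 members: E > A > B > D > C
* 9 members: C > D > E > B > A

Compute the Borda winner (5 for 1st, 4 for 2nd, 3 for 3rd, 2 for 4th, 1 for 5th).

A: 11×2 + 12×4 + 9×1 = 79
B: 11×4 + 12×3 + 9×2 = 98
C: 11×3 + 12×1 + 9×5 = 90
D: 11×5 + 12×2 + 9×4 = 115
E: 11×1 + 12×5 + 9×3 = 98

D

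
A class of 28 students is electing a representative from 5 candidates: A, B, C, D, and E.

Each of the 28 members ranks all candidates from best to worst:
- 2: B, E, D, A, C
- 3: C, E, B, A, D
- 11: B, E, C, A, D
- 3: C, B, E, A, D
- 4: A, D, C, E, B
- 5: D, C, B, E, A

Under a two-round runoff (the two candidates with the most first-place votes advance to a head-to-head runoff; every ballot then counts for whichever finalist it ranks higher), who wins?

C

Round 1 first-place votes: A 4, B 13, C 6, D 5, E 0. B and C advance.
Runoff: B is ranked above C on 13 ballots, C above B on 15.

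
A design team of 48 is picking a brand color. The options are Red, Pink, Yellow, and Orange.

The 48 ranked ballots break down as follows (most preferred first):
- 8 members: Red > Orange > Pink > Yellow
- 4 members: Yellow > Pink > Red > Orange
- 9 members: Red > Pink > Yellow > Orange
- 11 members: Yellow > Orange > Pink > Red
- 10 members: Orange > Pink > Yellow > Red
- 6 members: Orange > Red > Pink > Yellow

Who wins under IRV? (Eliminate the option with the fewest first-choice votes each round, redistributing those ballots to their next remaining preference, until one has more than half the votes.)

Orange

Round 1: Red 17, Pink 0, Yellow 15, Orange 16. Pink eliminated.
Round 2: Red 17, Yellow 15, Orange 16. Yellow eliminated.
Round 3: Red 21, Orange 27. Orange has a majority (≥25).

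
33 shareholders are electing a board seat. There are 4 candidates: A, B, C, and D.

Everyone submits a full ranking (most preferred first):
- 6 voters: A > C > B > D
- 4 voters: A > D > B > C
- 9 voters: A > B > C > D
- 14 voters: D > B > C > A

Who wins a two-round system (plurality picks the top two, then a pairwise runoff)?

A

Round 1 first-place votes: A 19, B 0, C 0, D 14. A and D advance.
Runoff: A is ranked above D on 19 ballots, D above A on 14.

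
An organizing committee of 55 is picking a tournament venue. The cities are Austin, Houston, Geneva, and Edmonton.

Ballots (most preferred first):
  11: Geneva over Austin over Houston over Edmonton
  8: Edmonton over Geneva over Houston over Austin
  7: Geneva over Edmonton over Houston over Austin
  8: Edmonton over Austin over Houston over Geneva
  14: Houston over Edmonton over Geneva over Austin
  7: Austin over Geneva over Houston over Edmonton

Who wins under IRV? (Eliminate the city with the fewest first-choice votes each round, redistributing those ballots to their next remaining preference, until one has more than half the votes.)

Round 1: Austin 7, Houston 14, Geneva 18, Edmonton 16. Austin eliminated.
Round 2: Houston 14, Geneva 25, Edmonton 16. Houston eliminated.
Round 3: Geneva 25, Edmonton 30. Edmonton has a majority (≥28).

Edmonton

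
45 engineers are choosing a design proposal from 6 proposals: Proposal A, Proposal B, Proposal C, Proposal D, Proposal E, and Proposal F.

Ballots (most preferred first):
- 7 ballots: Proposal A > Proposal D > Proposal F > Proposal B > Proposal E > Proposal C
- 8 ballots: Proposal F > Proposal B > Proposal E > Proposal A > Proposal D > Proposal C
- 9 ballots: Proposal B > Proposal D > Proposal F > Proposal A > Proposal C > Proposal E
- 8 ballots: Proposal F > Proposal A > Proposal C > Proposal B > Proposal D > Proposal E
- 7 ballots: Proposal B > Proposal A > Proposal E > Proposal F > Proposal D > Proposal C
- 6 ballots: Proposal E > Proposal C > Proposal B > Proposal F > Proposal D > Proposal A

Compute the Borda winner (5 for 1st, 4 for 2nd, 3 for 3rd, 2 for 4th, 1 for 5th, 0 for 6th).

Proposal B

Proposal A: 7×5 + 8×2 + 9×2 + 8×4 + 7×4 + 6×0 = 129
Proposal B: 7×2 + 8×4 + 9×5 + 8×2 + 7×5 + 6×3 = 160
Proposal C: 7×0 + 8×0 + 9×1 + 8×3 + 7×0 + 6×4 = 57
Proposal D: 7×4 + 8×1 + 9×4 + 8×1 + 7×1 + 6×1 = 93
Proposal E: 7×1 + 8×3 + 9×0 + 8×0 + 7×3 + 6×5 = 82
Proposal F: 7×3 + 8×5 + 9×3 + 8×5 + 7×2 + 6×2 = 154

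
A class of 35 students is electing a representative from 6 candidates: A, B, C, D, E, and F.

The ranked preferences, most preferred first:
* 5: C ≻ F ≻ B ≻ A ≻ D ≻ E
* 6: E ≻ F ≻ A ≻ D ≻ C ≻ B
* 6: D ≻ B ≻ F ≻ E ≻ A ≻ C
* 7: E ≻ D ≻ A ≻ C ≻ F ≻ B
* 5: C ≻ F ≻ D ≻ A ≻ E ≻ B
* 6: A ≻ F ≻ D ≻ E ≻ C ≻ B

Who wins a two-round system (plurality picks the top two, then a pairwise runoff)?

Round 1 first-place votes: A 6, B 0, C 10, D 6, E 13, F 0. E and C advance.
Runoff: E is ranked above C on 25 ballots, C above E on 10.

E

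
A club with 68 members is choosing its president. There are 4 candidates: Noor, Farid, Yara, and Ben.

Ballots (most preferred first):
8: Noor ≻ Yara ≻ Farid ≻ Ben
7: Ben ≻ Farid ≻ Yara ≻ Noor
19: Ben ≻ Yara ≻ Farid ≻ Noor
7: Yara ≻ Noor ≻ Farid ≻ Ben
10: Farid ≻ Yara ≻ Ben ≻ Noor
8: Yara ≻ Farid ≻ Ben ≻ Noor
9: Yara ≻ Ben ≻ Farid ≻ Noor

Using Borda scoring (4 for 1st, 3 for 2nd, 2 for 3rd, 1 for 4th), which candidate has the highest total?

Noor: 8×4 + 7×1 + 19×1 + 7×3 + 10×1 + 8×1 + 9×1 = 106
Farid: 8×2 + 7×3 + 19×2 + 7×2 + 10×4 + 8×3 + 9×2 = 171
Yara: 8×3 + 7×2 + 19×3 + 7×4 + 10×3 + 8×4 + 9×4 = 221
Ben: 8×1 + 7×4 + 19×4 + 7×1 + 10×2 + 8×2 + 9×3 = 182

Yara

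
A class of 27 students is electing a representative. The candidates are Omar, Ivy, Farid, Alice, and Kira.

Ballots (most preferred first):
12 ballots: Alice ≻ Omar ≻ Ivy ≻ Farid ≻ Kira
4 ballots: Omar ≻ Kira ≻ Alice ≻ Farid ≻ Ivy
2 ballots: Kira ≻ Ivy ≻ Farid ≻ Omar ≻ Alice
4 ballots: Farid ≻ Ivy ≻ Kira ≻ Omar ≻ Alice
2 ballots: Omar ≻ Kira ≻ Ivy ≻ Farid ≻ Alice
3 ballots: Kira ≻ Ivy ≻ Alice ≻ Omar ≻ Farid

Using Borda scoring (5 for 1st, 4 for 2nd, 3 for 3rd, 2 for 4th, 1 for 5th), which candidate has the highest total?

Omar

Omar: 12×4 + 4×5 + 2×2 + 4×2 + 2×5 + 3×2 = 96
Ivy: 12×3 + 4×1 + 2×4 + 4×4 + 2×3 + 3×4 = 82
Farid: 12×2 + 4×2 + 2×3 + 4×5 + 2×2 + 3×1 = 65
Alice: 12×5 + 4×3 + 2×1 + 4×1 + 2×1 + 3×3 = 89
Kira: 12×1 + 4×4 + 2×5 + 4×3 + 2×4 + 3×5 = 73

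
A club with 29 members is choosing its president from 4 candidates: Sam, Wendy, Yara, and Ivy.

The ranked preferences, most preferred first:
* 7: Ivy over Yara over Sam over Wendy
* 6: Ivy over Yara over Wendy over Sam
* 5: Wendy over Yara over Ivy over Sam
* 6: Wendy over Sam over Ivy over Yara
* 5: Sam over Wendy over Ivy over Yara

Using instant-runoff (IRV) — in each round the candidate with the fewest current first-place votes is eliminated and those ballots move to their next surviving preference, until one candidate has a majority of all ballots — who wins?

Round 1: Sam 5, Wendy 11, Yara 0, Ivy 13. Yara eliminated.
Round 2: Sam 5, Wendy 11, Ivy 13. Sam eliminated.
Round 3: Wendy 16, Ivy 13. Wendy has a majority (≥15).

Wendy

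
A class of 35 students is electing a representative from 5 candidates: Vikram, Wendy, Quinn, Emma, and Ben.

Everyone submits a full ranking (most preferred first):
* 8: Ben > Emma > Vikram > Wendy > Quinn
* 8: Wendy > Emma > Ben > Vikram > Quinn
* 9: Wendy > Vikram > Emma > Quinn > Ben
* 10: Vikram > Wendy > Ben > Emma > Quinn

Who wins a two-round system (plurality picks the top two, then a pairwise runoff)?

Vikram

Round 1 first-place votes: Vikram 10, Wendy 17, Quinn 0, Emma 0, Ben 8. Wendy and Vikram advance.
Runoff: Wendy is ranked above Vikram on 17 ballots, Vikram above Wendy on 18.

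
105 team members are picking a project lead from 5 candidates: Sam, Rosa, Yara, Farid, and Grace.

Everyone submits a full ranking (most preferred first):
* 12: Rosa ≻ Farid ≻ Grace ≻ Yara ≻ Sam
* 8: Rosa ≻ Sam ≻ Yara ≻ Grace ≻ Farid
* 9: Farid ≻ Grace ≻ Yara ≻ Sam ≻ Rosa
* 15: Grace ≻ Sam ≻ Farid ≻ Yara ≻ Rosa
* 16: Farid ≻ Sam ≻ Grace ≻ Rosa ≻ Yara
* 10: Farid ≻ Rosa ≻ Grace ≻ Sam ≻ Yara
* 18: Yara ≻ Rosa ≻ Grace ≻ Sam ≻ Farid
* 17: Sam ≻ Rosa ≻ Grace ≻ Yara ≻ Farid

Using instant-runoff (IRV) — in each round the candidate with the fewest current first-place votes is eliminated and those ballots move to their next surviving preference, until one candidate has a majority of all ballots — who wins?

Rosa

Round 1: Sam 17, Rosa 20, Yara 18, Farid 35, Grace 15. Grace eliminated.
Round 2: Sam 32, Rosa 20, Yara 18, Farid 35. Yara eliminated.
Round 3: Sam 32, Rosa 38, Farid 35. Sam eliminated.
Round 4: Rosa 55, Farid 50. Rosa has a majority (≥53).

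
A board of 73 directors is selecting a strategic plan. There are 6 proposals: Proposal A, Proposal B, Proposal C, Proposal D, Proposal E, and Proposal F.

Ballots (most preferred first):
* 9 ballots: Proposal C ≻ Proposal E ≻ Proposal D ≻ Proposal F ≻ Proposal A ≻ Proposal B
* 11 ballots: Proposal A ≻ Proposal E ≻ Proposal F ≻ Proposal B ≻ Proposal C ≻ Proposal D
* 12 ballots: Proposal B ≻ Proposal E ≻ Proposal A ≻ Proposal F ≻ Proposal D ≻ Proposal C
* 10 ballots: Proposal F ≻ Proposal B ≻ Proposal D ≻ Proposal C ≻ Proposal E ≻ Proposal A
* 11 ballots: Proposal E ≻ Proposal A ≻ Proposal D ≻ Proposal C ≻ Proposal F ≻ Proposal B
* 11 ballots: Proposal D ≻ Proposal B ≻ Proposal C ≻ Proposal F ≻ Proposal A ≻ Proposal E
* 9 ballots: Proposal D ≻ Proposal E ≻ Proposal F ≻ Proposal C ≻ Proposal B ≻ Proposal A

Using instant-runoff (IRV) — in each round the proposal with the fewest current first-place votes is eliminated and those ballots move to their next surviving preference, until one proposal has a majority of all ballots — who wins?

Round 1: Proposal A 11, Proposal B 12, Proposal C 9, Proposal D 20, Proposal E 11, Proposal F 10. Proposal C eliminated.
Round 2: Proposal A 11, Proposal B 12, Proposal D 20, Proposal E 20, Proposal F 10. Proposal F eliminated.
Round 3: Proposal A 11, Proposal B 22, Proposal D 20, Proposal E 20. Proposal A eliminated.
Round 4: Proposal B 22, Proposal D 20, Proposal E 31. Proposal D eliminated.
Round 5: Proposal B 33, Proposal E 40. Proposal E has a majority (≥37).

Proposal E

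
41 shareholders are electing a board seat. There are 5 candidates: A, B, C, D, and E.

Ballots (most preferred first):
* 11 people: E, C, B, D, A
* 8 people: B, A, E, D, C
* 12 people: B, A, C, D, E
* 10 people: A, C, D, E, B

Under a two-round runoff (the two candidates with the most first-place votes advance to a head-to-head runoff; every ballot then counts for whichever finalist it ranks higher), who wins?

E

Round 1 first-place votes: A 10, B 20, C 0, D 0, E 11. B and E advance.
Runoff: B is ranked above E on 20 ballots, E above B on 21.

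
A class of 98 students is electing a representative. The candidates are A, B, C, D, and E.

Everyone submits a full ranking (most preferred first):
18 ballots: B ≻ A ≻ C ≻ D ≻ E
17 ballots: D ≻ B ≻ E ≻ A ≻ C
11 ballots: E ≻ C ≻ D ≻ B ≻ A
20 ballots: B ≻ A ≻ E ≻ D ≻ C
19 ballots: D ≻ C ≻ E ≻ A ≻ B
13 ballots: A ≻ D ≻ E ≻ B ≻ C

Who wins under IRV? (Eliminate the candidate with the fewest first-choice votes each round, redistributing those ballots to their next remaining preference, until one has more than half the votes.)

D

Round 1: A 13, B 38, C 0, D 36, E 11. C eliminated.
Round 2: A 13, B 38, D 36, E 11. E eliminated.
Round 3: A 13, B 38, D 47. A eliminated.
Round 4: B 38, D 60. D has a majority (≥50).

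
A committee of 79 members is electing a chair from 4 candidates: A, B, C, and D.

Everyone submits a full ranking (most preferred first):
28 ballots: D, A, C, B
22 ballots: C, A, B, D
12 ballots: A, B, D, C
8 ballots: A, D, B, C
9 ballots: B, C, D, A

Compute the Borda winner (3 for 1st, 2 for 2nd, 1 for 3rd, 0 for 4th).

A

A: 28×2 + 22×2 + 12×3 + 8×3 + 9×0 = 160
B: 28×0 + 22×1 + 12×2 + 8×1 + 9×3 = 81
C: 28×1 + 22×3 + 12×0 + 8×0 + 9×2 = 112
D: 28×3 + 22×0 + 12×1 + 8×2 + 9×1 = 121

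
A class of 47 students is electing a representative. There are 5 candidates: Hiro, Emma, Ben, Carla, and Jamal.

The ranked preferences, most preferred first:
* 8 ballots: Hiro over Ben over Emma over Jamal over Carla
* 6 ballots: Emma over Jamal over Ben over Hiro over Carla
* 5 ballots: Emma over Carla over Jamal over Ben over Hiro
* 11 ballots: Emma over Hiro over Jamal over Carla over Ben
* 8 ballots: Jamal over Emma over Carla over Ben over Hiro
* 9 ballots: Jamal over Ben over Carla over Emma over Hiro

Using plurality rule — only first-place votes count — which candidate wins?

First-place votes: Hiro 8, Emma 22, Ben 0, Carla 0, Jamal 17.

Emma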